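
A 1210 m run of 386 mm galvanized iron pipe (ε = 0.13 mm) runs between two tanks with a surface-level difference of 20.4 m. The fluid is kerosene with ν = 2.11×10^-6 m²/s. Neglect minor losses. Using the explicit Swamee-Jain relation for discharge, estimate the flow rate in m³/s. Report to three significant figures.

Q ≈ 0.325 m³/s

Swamee-Jain (Type II): Q = -0.965·√(gD⁵h_f/L)·ln[ε/(3.7D) + √(3.17ν²L/(gD³h_f))]
√(gD⁵h_f/L) = √(9.81·0.386⁵·20.4/1210) = 0.03765
ε/(3.7D) = 9.10×10^-5; √(3.17ν²L/(gD³h_f)) = 3.85×10^-5
Q = -0.965·0.03765·ln(1.295×10^-4) = 0.3252 m³/s
Check: V = 2.78 m/s, Re = 5.08×10^5, f = 0.01664, h_f = 20.5 m ≈ 20.4 m ✓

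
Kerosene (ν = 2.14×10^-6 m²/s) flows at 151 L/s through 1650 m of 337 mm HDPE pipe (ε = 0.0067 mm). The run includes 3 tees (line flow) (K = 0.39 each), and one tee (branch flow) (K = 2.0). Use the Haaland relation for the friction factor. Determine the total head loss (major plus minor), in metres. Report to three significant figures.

H_L ≈ 11.1 m

V = 4Q/(πD²) = 1.693 m/s; V²/2g = 0.1461 m
Re = 2.67×10^5, ε/D = 1.99×10^-5 → f = 0.01482 (Haaland)
Major: h_f = f(L/D)·V²/2g = 0.01482·4896·0.1461 = 10.60 m
Minor: ΣK = 3.17; h_m = ΣK·V²/2g = 0.4630 m
Total H_L = 10.60 + 0.4630 = 11.06 m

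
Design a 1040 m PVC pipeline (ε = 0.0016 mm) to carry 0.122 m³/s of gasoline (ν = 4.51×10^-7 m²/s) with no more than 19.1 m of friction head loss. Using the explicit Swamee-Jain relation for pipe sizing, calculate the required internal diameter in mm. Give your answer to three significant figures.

D ≈ 239 mm

Swamee-Jain (Type III): D = 0.66·[ε^1.25·(LQ²/(gh_f))^4.75 + ν·Q^9.4·(L/(gh_f))^5.2]^0.04
LQ²/(gh_f) = 0.08261; L/(gh_f) = 5.550
Term 1 = ε^1.25·(…)^4.75 = 4.08×10^-13; Term 2 = ν·Q^9.4·(…)^5.2 = 8.64×10^-12
D = 0.66·(4.08×10^-13 + 8.64×10^-12)^0.04 = 0.2387 m = 239 mm
Check: V = 2.73 m/s, Re = 1.44×10^6, f = 0.01113, h_f = 18.4 m ≈ 19.1 m ✓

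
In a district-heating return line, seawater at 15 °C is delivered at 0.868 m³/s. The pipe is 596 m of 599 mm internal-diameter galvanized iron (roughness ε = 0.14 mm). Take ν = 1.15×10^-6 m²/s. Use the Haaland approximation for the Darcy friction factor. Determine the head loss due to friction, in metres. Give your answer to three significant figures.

h_f ≈ 7.07 m

V = 4Q/(πD²) = 4·0.868/(π·0.599²) = 3.080 m/s
Re = VD/ν = 3.080·0.599/1.15×10^-6 = 1.60×10^6 → turbulent
ε/D = 0.14/599 = 2.34×10^-4
Haaland: f = 0.01469
h_f = f(L/D)V²/(2g) = 0.01469·(596/0.599)·3.080²/(2·9.81) = 7.069 m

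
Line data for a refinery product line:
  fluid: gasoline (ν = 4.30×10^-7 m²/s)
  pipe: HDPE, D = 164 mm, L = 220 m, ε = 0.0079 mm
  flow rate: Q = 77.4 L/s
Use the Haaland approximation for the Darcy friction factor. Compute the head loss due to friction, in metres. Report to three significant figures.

V = 4Q/(πD²) = 4·0.0774/(π·0.164²) = 3.664 m/s
Re = VD/ν = 3.664·0.164/4.30×10^-7 = 1.40×10^6 → turbulent
ε/D = 0.0079/164 = 4.82×10^-5
Haaland: f = 0.01206
h_f = f(L/D)V²/(2g) = 0.01206·(220/0.164)·3.664²/(2·9.81) = 11.07 m

h_f ≈ 11.1 m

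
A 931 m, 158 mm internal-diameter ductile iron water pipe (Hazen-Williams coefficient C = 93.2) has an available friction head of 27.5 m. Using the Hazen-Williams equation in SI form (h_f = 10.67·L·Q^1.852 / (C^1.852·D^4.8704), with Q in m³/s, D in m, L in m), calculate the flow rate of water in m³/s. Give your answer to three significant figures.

Q ≈ 0.0303 m³/s

Rearranging: Q = [h_f·C^1.852·D^4.8704 / (10.67·L)]^(1/1.852)
Q = [27.5·93.2^1.852·0.158^4.8704 / (10.67·931)]^0.540 = 0.03027 m³/s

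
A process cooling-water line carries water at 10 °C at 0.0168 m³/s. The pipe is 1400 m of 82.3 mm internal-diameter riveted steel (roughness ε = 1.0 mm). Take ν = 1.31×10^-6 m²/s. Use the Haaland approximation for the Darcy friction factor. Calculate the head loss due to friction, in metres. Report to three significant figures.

h_f ≈ 353 m

V = 4Q/(πD²) = 4·0.0168/(π·0.0823²) = 3.158 m/s
Re = VD/ν = 3.158·0.0823/1.31×10^-6 = 1.98×10^5 → turbulent
ε/D = 1.0/82.3 = 0.0122
Haaland: f = 0.04086
h_f = f(L/D)V²/(2g) = 0.04086·(1400/0.0823)·3.158²/(2·9.81) = 353.4 m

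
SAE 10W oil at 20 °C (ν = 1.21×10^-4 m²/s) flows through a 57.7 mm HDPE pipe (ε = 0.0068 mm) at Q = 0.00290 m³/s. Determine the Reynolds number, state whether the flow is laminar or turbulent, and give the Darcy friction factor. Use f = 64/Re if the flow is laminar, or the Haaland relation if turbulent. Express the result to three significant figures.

Re ≈ 529; laminar; f = 64/Re ≈ 0.121

V = 4Q/(πD²) = 1.109 m/s
Re = VD/ν = 1.109·0.0577/1.21×10^-4 = 529
Re < 2300 → laminar → f = 64/Re = 0.1210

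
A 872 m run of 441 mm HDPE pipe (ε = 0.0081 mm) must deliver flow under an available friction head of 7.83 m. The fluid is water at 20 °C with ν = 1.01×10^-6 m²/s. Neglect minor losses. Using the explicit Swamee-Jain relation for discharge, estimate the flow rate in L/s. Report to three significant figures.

Swamee-Jain (Type II): Q = -0.965·√(gD⁵h_f/L)·ln[ε/(3.7D) + √(3.17ν²L/(gD³h_f))]
√(gD⁵h_f/L) = √(9.81·0.441⁵·7.83/872) = 0.03833
ε/(3.7D) = 4.96×10^-6; √(3.17ν²L/(gD³h_f)) = 2.07×10^-5
Q = -0.965·0.03833·ln(2.565×10^-5) = 0.3910 m³/s
Check: V = 2.56 m/s, Re = 1.12×10^6, f = 0.01186, h_f = 7.83 m ≈ 7.83 m ✓

Q ≈ 391 L/s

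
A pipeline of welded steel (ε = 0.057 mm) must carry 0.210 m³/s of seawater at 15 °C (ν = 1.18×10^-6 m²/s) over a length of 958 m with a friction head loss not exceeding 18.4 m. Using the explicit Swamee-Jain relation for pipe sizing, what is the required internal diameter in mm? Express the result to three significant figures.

D ≈ 313 mm

Swamee-Jain (Type III): D = 0.66·[ε^1.25·(LQ²/(gh_f))^4.75 + ν·Q^9.4·(L/(gh_f))^5.2]^0.04
LQ²/(gh_f) = 0.2341; L/(gh_f) = 5.307
Term 1 = ε^1.25·(…)^4.75 = 5.00×10^-9; Term 2 = ν·Q^9.4·(…)^5.2 = 2.95×10^-9
D = 0.66·(5.00×10^-9 + 2.95×10^-9)^0.04 = 0.3130 m = 313 mm
Check: V = 2.73 m/s, Re = 7.24×10^5, f = 0.01489, h_f = 17.3 m ≈ 18.4 m ✓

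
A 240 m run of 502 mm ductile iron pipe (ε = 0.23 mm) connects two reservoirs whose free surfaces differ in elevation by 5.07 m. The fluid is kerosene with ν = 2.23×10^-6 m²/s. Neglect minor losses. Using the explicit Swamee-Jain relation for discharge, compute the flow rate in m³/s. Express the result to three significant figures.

Q ≈ 0.691 m³/s

Swamee-Jain (Type II): Q = -0.965·√(gD⁵h_f/L)·ln[ε/(3.7D) + √(3.17ν²L/(gD³h_f))]
√(gD⁵h_f/L) = √(9.81·0.502⁵·5.07/240) = 0.08128
ε/(3.7D) = 1.24×10^-4; √(3.17ν²L/(gD³h_f)) = 2.45×10^-5
Q = -0.965·0.08128·ln(1.484×10^-4) = 0.6915 m³/s
Check: V = 3.49 m/s, Re = 7.86×10^5, f = 0.01715, h_f = 5.10 m ≈ 5.07 m ✓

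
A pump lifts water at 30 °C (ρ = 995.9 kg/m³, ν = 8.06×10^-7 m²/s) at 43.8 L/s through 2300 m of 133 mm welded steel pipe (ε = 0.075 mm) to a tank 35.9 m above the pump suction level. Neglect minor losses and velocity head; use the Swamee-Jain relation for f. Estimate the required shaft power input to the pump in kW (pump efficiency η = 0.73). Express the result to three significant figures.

V = 4Q/(πD²) = 3.153 m/s; Re = 5.20×10^5; ε/D = 5.64×10^-4; f = 0.01813
h_f = f(L/D)V²/2g = 158.8 m
Total head H = z + h_f = 35.9 + 158.8 = 194.7 m
P_hyd = ρgQH = 995.9·9.81·0.0438·194.7 = 83.34 kW
P_shaft = P_hyd/η = 83.34/0.73 = 114.2 kW

P_shaft ≈ 114 kW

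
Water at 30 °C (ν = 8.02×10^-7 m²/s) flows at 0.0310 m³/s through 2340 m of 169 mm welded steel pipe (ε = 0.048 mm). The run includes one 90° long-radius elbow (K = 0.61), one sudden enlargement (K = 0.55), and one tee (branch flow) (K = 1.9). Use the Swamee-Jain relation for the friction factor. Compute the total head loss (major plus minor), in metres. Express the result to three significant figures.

V = 4Q/(πD²) = 1.382 m/s; V²/2g = 0.09734 m
Re = 2.91×10^5, ε/D = 2.84×10^-4 → f = 0.01700 (Swamee-Jain)
Major: h_f = f(L/D)·V²/2g = 0.01700·13846·0.09734 = 22.91 m
Minor: ΣK = 3.06; h_m = ΣK·V²/2g = 0.2979 m
Total H_L = 22.91 + 0.2979 = 23.21 m

H_L ≈ 23.2 m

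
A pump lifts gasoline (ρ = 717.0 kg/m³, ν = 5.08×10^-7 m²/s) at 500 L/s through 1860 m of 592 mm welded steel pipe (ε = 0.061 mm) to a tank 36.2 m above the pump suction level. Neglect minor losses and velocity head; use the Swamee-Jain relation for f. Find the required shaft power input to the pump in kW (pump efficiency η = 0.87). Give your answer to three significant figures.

P_shaft ≈ 174 kW

V = 4Q/(πD²) = 1.817 m/s; Re = 2.12×10^6; ε/D = 1.03×10^-4; f = 0.01289
h_f = f(L/D)V²/2g = 6.812 m
Total head H = z + h_f = 36.2 + 6.812 = 43.01 m
P_hyd = ρgQH = 717.0·9.81·0.500·43.01 = 151.3 kW
P_shaft = P_hyd/η = 151.3/0.87 = 173.9 kW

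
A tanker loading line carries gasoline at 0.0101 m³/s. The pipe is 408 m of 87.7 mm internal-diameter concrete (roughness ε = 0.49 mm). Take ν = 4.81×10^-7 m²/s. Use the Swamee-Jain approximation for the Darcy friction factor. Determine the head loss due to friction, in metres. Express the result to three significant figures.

V = 4Q/(πD²) = 4·0.0101/(π·0.0877²) = 1.672 m/s
Re = VD/ν = 1.672·0.0877/4.81×10^-7 = 3.05×10^5 → turbulent
ε/D = 0.49/87.7 = 0.00559
Swamee-Jain: f = 0.03184
h_f = f(L/D)V²/(2g) = 0.03184·(408/0.0877)·1.672²/(2·9.81) = 21.10 m

h_f ≈ 21.1 m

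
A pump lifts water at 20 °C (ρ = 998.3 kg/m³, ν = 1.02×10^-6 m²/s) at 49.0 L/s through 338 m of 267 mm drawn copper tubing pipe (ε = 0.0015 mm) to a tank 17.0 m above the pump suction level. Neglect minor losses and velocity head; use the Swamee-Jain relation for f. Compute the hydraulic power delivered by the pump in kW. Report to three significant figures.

P_hyd ≈ 8.52 kW

V = 4Q/(πD²) = 0.8752 m/s; Re = 2.29×10^5; ε/D = 5.62×10^-6; f = 0.01519
h_f = f(L/D)V²/2g = 0.7504 m
Total head H = z + h_f = 17.0 + 0.7504 = 17.75 m
P_hyd = ρgQH = 998.3·9.81·0.0490·17.75 = 8.518 kW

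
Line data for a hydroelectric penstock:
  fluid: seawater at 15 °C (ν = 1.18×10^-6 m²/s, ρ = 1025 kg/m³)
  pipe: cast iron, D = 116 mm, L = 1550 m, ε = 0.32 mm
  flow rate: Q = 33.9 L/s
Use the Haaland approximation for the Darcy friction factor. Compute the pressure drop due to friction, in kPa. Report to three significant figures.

Δp ≈ 1830 kPa

V = 4Q/(πD²) = 4·0.0339/(π·0.116²) = 3.208 m/s
Re = VD/ν = 3.208·0.116/1.18×10^-6 = 3.15×10^5 → turbulent
ε/D = 0.32/116 = 0.00276
Haaland: f = 0.02602
h_f = f(L/D)V²/(2g) = 0.02602·(1550/0.116)·3.208²/(2·9.81) = 182.3 m
Δp = ρg·h_f = 1025·9.81·182.3 = 1833 kPa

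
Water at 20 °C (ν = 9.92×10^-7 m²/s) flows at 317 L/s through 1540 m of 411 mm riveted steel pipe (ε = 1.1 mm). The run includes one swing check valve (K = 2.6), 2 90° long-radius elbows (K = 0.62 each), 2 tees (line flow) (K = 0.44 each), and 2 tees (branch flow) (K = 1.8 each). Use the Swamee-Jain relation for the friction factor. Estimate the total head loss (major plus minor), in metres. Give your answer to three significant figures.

V = 4Q/(πD²) = 2.389 m/s; V²/2g = 0.2910 m
Re = 9.90×10^5, ε/D = 0.00268 → f = 0.02557 (Swamee-Jain)
Major: h_f = f(L/D)·V²/2g = 0.02557·3747·0.2910 = 27.88 m
Minor: ΣK = 8.32; h_m = ΣK·V²/2g = 2.421 m
Total H_L = 27.88 + 2.421 = 30.30 m

H_L ≈ 30.3 m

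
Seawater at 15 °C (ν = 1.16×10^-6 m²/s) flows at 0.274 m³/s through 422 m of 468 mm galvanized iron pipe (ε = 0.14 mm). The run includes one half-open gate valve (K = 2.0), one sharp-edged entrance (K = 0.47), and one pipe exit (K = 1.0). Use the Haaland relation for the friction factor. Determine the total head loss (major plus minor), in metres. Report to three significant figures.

H_L ≈ 2.30 m

V = 4Q/(πD²) = 1.593 m/s; V²/2g = 0.1293 m
Re = 6.43×10^5, ε/D = 2.99×10^-4 → f = 0.01591 (Haaland)
Major: h_f = f(L/D)·V²/2g = 0.01591·901.7·0.1293 = 1.855 m
Minor: ΣK = 3.47; h_m = ΣK·V²/2g = 0.4487 m
Total H_L = 1.855 + 0.4487 = 2.304 m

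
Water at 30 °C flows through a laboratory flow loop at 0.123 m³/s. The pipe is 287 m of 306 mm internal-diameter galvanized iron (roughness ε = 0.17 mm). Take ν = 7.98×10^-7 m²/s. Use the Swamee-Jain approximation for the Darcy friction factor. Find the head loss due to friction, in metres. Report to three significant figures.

h_f ≈ 2.40 m

V = 4Q/(πD²) = 4·0.123/(π·0.306²) = 1.673 m/s
Re = VD/ν = 1.673·0.306/7.98×10^-7 = 6.41×10^5 → turbulent
ε/D = 0.17/306 = 5.56×10^-4
Swamee-Jain: f = 0.01792
h_f = f(L/D)V²/(2g) = 0.01792·(287/0.306)·1.673²/(2·9.81) = 2.397 m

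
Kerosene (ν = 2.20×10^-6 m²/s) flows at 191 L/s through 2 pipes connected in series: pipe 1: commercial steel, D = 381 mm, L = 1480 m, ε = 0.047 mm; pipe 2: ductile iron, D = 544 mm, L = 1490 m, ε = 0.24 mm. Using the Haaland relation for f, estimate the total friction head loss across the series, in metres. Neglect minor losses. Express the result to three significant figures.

H ≈ 10.3 m

Pipe 1: V = 1.675 m/s, Re = 2.90×10^5, ε/D = 1.23×10^-4, f = 0.01550, h_1 = f(L/D)V²/2g = 8.614 m
Pipe 2: V = 0.8218 m/s, Re = 2.03×10^5, ε/D = 4.41×10^-4, f = 0.01829, h_2 = f(L/D)V²/2g = 1.725 m
Series → Q common, losses add: H = Σh = 10.34 m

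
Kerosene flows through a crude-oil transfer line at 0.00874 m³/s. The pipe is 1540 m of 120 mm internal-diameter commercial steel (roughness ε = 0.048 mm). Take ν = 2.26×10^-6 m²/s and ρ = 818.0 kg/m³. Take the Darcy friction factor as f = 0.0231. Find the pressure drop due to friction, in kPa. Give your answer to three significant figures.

V = 4Q/(πD²) = 4·0.00874/(π·0.120²) = 0.7728 m/s
h_f = f(L/D)V²/(2g) = 0.02310·(1540/0.120)·0.7728²/(2·9.81) = 9.023 m
Δp = ρg·h_f = 818.0·9.81·9.023 = 72.41 kPa

Δp ≈ 72.4 kPa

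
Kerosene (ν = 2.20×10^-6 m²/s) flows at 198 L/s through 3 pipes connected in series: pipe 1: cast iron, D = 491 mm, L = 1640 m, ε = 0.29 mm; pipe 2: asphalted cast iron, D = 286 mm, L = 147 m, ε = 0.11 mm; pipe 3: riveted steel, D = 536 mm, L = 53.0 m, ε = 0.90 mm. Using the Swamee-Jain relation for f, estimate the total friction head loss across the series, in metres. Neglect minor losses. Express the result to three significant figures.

H ≈ 7.95 m

Pipe 1: V = 1.046 m/s, Re = 2.33×10^5, ε/D = 5.91×10^-4, f = 0.01916, h_1 = f(L/D)V²/2g = 3.567 m
Pipe 2: V = 3.082 m/s, Re = 4.01×10^5, ε/D = 3.85×10^-4, f = 0.01725, h_2 = f(L/D)V²/2g = 4.293 m
Pipe 3: V = 0.8775 m/s, Re = 2.14×10^5, ε/D = 0.00168, f = 0.02348, h_3 = f(L/D)V²/2g = 0.09110 m
Series → Q common, losses add: H = Σh = 7.951 m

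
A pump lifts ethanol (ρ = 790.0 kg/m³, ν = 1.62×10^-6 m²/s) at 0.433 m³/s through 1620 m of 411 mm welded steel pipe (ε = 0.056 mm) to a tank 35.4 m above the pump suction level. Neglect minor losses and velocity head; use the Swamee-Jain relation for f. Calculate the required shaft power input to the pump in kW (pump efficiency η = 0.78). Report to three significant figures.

P_shaft ≈ 283 kW

V = 4Q/(πD²) = 3.264 m/s; Re = 8.28×10^5; ε/D = 1.36×10^-4; f = 0.01421
h_f = f(L/D)V²/2g = 30.41 m
Total head H = z + h_f = 35.4 + 30.41 = 65.81 m
P_hyd = ρgQH = 790.0·9.81·0.433·65.81 = 220.8 kW
P_shaft = P_hyd/η = 220.8/0.78 = 283.1 kW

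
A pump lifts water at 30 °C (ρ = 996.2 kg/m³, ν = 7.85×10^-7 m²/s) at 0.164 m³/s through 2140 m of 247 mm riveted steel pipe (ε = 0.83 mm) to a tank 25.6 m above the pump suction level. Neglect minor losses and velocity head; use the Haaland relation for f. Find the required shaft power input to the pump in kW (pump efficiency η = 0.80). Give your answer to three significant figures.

P_shaft ≈ 333 kW

V = 4Q/(πD²) = 3.423 m/s; Re = 1.08×10^6; ε/D = 0.00336; f = 0.02718
h_f = f(L/D)V²/2g = 140.6 m
Total head H = z + h_f = 25.6 + 140.6 = 166.2 m
P_hyd = ρgQH = 996.2·9.81·0.164·166.2 = 266.4 kW
P_shaft = P_hyd/η = 266.4/0.80 = 333.0 kW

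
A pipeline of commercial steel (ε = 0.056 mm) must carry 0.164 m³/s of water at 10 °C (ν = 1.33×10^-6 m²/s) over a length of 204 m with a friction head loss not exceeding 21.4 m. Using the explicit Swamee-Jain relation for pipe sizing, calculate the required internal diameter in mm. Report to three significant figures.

Swamee-Jain (Type III): D = 0.66·[ε^1.25·(LQ²/(gh_f))^4.75 + ν·Q^9.4·(L/(gh_f))^5.2]^0.04
LQ²/(gh_f) = 0.02614; L/(gh_f) = 0.9717
Term 1 = ε^1.25·(…)^4.75 = 1.47×10^-13; Term 2 = ν·Q^9.4·(…)^5.2 = 4.77×10^-14
D = 0.66·(1.47×10^-13 + 4.77×10^-14)^0.04 = 0.2047 m = 205 mm
Check: V = 4.98 m/s, Re = 7.67×10^5, f = 0.01572, h_f = 19.8 m ≈ 21.4 m ✓

D ≈ 205 mm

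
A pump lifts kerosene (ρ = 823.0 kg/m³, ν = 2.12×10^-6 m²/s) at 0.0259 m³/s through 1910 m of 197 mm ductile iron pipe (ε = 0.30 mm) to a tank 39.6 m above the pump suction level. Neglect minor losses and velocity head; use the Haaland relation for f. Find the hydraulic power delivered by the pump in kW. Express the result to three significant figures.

V = 4Q/(πD²) = 0.8497 m/s; Re = 7.90×10^4; ε/D = 0.00152; f = 0.02406
h_f = f(L/D)V²/2g = 8.584 m
Total head H = z + h_f = 39.6 + 8.584 = 48.18 m
P_hyd = ρgQH = 823.0·9.81·0.0259·48.18 = 10.08 kW

P_hyd ≈ 10.1 kW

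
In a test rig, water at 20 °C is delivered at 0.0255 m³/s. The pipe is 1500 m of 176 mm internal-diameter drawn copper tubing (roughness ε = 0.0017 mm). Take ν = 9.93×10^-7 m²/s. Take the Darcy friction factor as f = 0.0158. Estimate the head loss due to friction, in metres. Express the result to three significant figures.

V = 4Q/(πD²) = 4·0.0255/(π·0.176²) = 1.048 m/s
h_f = f(L/D)V²/(2g) = 0.01580·(1500/0.176)·1.048²/(2·9.81) = 7.540 m

h_f ≈ 7.54 m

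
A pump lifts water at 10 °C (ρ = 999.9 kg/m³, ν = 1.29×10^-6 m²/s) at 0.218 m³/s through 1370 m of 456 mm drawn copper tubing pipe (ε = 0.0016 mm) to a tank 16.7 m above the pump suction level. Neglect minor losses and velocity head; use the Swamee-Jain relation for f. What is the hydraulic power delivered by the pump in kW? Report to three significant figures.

V = 4Q/(πD²) = 1.335 m/s; Re = 4.72×10^5; ε/D = 3.51×10^-6; f = 0.01328
h_f = f(L/D)V²/2g = 3.624 m
Total head H = z + h_f = 16.7 + 3.624 = 20.32 m
P_hyd = ρgQH = 999.9·9.81·0.218·20.32 = 43.46 kW

P_hyd ≈ 43.5 kW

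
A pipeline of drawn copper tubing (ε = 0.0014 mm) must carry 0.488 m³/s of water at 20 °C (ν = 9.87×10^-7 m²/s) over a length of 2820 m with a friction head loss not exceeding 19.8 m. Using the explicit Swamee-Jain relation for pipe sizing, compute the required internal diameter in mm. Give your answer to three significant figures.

D ≈ 506 mm

Swamee-Jain (Type III): D = 0.66·[ε^1.25·(LQ²/(gh_f))^4.75 + ν·Q^9.4·(L/(gh_f))^5.2]^0.04
LQ²/(gh_f) = 3.457; L/(gh_f) = 14.52
Term 1 = ε^1.25·(…)^4.75 = 1.74×10^-5; Term 2 = ν·Q^9.4·(…)^5.2 = 0.00128
D = 0.66·(1.74×10^-5 + 0.00128)^0.04 = 0.5059 m = 506 mm
Check: V = 2.43 m/s, Re = 1.24×10^6, f = 0.01127, h_f = 18.9 m ≈ 19.8 m ✓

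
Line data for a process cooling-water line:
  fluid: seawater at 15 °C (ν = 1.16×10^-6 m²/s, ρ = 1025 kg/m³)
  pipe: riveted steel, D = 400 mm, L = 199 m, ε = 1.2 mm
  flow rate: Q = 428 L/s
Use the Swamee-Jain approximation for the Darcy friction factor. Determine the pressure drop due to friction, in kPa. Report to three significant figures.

Δp ≈ 77.9 kPa

V = 4Q/(πD²) = 4·0.428/(π·0.400²) = 3.406 m/s
Re = VD/ν = 3.406·0.400/1.16×10^-6 = 1.17×10^6 → turbulent
ε/D = 1.2/400 = 0.00300
Swamee-Jain: f = 0.02634
h_f = f(L/D)V²/(2g) = 0.02634·(199/0.400)·3.406²/(2·9.81) = 7.749 m
Δp = ρg·h_f = 1025·9.81·7.749 = 77.91 kPa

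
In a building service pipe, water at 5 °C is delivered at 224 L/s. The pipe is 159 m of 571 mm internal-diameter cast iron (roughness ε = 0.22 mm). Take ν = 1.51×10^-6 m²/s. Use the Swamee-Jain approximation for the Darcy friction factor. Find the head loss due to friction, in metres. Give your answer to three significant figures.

V = 4Q/(πD²) = 4·0.224/(π·0.571²) = 0.8748 m/s
Re = VD/ν = 0.8748·0.571/1.51×10^-6 = 3.31×10^5 → turbulent
ε/D = 0.22/571 = 3.85×10^-4
Swamee-Jain: f = 0.01750
h_f = f(L/D)V²/(2g) = 0.01750·(159/0.571)·0.8748²/(2·9.81) = 0.1900 m

h_f ≈ 0.190 m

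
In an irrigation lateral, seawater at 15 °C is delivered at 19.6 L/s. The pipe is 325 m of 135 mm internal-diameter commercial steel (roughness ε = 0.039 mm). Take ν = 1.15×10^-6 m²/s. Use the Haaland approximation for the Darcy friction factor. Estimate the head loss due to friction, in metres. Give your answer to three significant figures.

h_f ≈ 4.12 m

V = 4Q/(πD²) = 4·0.0196/(π·0.135²) = 1.369 m/s
Re = VD/ν = 1.369·0.135/1.15×10^-6 = 1.61×10^5 → turbulent
ε/D = 0.039/135 = 2.89×10^-4
Haaland: f = 0.01791
h_f = f(L/D)V²/(2g) = 0.01791·(325/0.135)·1.369²/(2·9.81) = 4.119 m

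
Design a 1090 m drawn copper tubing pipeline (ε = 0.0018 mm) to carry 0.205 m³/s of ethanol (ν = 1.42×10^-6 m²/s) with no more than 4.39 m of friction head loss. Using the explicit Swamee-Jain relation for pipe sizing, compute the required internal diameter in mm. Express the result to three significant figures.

D ≈ 416 mm

Swamee-Jain (Type III): D = 0.66·[ε^1.25·(LQ²/(gh_f))^4.75 + ν·Q^9.4·(L/(gh_f))^5.2]^0.04
LQ²/(gh_f) = 1.064; L/(gh_f) = 25.31
Term 1 = ε^1.25·(…)^4.75 = 8.84×10^-8; Term 2 = ν·Q^9.4·(…)^5.2 = 9.55×10^-6
D = 0.66·(8.84×10^-8 + 9.55×10^-6)^0.04 = 0.4158 m = 416 mm
Check: V = 1.51 m/s, Re = 4.42×10^5, f = 0.01345, h_f = 4.09 m ≈ 4.39 m ✓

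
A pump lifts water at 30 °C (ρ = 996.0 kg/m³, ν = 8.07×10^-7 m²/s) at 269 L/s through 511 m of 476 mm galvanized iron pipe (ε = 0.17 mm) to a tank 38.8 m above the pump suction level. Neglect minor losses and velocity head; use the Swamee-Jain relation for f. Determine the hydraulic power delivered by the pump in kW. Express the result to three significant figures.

V = 4Q/(πD²) = 1.512 m/s; Re = 8.92×10^5; ε/D = 3.57×10^-4; f = 0.01632
h_f = f(L/D)V²/2g = 2.040 m
Total head H = z + h_f = 38.8 + 2.040 = 40.84 m
P_hyd = ρgQH = 996.0·9.81·0.269·40.84 = 107.3 kW

P_hyd ≈ 107 kW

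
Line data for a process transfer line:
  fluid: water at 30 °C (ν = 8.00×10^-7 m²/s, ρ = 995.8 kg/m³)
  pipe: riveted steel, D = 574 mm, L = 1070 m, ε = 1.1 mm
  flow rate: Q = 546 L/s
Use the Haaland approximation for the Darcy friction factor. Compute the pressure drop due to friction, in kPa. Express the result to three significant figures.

Δp ≈ 96.3 kPa

V = 4Q/(πD²) = 4·0.546/(π·0.574²) = 2.110 m/s
Re = VD/ν = 2.110·0.574/8.00×10^-7 = 1.51×10^6 → turbulent
ε/D = 1.1/574 = 0.00192
Haaland: f = 0.02331
h_f = f(L/D)V²/(2g) = 0.02331·(1070/0.574)·2.110²/(2·9.81) = 9.862 m
Δp = ρg·h_f = 995.8·9.81·9.862 = 96.34 kPa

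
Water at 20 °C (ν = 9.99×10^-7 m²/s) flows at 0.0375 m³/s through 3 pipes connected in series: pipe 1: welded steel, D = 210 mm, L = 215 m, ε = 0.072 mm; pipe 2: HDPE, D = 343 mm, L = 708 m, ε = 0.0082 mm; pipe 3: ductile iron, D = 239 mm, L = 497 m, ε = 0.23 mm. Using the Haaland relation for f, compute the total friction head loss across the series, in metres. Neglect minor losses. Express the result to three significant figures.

H ≈ 2.90 m

Pipe 1: V = 1.083 m/s, Re = 2.28×10^5, ε/D = 3.43×10^-4, f = 0.01753, h_1 = f(L/D)V²/2g = 1.072 m
Pipe 2: V = 0.4058 m/s, Re = 1.39×10^5, ε/D = 2.39×10^-5, f = 0.01677, h_2 = f(L/D)V²/2g = 0.2906 m
Pipe 3: V = 0.8359 m/s, Re = 2.00×10^5, ε/D = 9.62×10^-4, f = 0.02076, h_3 = f(L/D)V²/2g = 1.537 m
Series → Q common, losses add: H = Σh = 2.900 m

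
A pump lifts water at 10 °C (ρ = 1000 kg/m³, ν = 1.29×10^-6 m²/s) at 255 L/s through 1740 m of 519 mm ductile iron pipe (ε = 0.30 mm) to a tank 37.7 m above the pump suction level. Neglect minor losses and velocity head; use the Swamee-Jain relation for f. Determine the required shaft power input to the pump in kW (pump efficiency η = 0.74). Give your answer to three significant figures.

V = 4Q/(πD²) = 1.205 m/s; Re = 4.85×10^5; ε/D = 5.78×10^-4; f = 0.01827
h_f = f(L/D)V²/2g = 4.537 m
Total head H = z + h_f = 37.7 + 4.537 = 42.24 m
P_hyd = ρgQH = 1000·9.81·0.255·42.24 = 105.7 kW
P_shaft = P_hyd/η = 105.7/0.74 = 142.8 kW

P_shaft ≈ 143 kW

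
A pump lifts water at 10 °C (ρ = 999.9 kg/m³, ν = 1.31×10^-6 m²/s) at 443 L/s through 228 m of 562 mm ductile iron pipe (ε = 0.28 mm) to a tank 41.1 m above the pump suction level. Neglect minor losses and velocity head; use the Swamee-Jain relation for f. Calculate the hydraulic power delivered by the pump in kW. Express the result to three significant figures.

P_hyd ≈ 184 kW

V = 4Q/(πD²) = 1.786 m/s; Re = 7.66×10^5; ε/D = 4.98×10^-4; f = 0.01744
h_f = f(L/D)V²/2g = 1.150 m
Total head H = z + h_f = 41.1 + 1.150 = 42.25 m
P_hyd = ρgQH = 999.9·9.81·0.443·42.25 = 183.6 kW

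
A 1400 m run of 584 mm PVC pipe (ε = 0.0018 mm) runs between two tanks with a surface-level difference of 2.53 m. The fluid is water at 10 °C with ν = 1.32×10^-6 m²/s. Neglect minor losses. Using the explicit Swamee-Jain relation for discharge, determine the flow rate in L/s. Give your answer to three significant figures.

Swamee-Jain (Type II): Q = -0.965·√(gD⁵h_f/L)·ln[ε/(3.7D) + √(3.17ν²L/(gD³h_f))]
√(gD⁵h_f/L) = √(9.81·0.584⁵·2.53/1400) = 0.03470
ε/(3.7D) = 8.33×10^-7; √(3.17ν²L/(gD³h_f)) = 3.96×10^-5
Q = -0.965·0.03470·ln(4.038×10^-5) = 0.3388 m³/s
Check: V = 1.26 m/s, Re = 5.60×10^5, f = 0.01288, h_f = 2.52 m ≈ 2.53 m ✓

Q ≈ 339 L/s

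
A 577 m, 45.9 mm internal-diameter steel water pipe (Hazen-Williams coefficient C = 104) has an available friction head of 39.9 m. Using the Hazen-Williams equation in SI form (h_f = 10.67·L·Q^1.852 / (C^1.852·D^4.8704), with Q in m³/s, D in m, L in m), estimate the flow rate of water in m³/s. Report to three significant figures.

Rearranging: Q = [h_f·C^1.852·D^4.8704 / (10.67·L)]^(1/1.852)
Q = [39.9·104^1.852·0.0459^4.8704 / (10.67·577)]^0.540 = 0.002071 m³/s

Q ≈ 0.00207 m³/s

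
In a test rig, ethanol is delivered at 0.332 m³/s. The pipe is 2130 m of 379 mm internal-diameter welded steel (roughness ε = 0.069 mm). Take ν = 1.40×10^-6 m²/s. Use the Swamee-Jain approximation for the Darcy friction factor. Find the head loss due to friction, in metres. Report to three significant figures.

h_f ≈ 36.7 m

V = 4Q/(πD²) = 4·0.332/(π·0.379²) = 2.943 m/s
Re = VD/ν = 2.943·0.379/1.40×10^-6 = 7.97×10^5 → turbulent
ε/D = 0.069/379 = 1.82×10^-4
Swamee-Jain: f = 0.01478
h_f = f(L/D)V²/(2g) = 0.01478·(2130/0.379)·2.943²/(2·9.81) = 36.68 m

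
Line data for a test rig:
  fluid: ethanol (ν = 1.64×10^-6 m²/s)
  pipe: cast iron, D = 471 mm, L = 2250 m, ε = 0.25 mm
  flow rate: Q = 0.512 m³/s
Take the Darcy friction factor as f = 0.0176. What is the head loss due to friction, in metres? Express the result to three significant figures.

h_f ≈ 37.0 m

V = 4Q/(πD²) = 4·0.512/(π·0.471²) = 2.939 m/s
h_f = f(L/D)V²/(2g) = 0.01760·(2250/0.471)·2.939²/(2·9.81) = 37.00 m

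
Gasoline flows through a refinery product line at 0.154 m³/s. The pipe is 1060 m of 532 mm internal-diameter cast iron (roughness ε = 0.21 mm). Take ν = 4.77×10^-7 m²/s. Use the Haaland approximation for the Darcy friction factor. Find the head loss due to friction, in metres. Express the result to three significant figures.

V = 4Q/(πD²) = 4·0.154/(π·0.532²) = 0.6928 m/s
Re = VD/ν = 0.6928·0.532/4.77×10^-7 = 7.73×10^5 → turbulent
ε/D = 0.21/532 = 3.95×10^-4
Haaland: f = 0.01654
h_f = f(L/D)V²/(2g) = 0.01654·(1060/0.532)·0.6928²/(2·9.81) = 0.8064 m

h_f ≈ 0.806 m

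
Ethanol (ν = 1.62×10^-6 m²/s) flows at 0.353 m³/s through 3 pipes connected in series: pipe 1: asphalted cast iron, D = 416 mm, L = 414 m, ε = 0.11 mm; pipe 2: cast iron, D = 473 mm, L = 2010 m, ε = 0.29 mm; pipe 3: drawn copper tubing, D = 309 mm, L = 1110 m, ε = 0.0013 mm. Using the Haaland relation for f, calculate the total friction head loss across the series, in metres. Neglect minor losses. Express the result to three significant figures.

H ≈ 69.3 m

Pipe 1: V = 2.597 m/s, Re = 6.67×10^5, ε/D = 2.64×10^-4, f = 0.01557, h_1 = f(L/D)V²/2g = 5.329 m
Pipe 2: V = 2.009 m/s, Re = 5.87×10^5, ε/D = 6.13×10^-4, f = 0.01816, h_2 = f(L/D)V²/2g = 15.87 m
Pipe 3: V = 4.707 m/s, Re = 8.98×10^5, ε/D = 4.21×10^-6, f = 0.01186, h_3 = f(L/D)V²/2g = 48.13 m
Series → Q common, losses add: H = Σh = 69.34 m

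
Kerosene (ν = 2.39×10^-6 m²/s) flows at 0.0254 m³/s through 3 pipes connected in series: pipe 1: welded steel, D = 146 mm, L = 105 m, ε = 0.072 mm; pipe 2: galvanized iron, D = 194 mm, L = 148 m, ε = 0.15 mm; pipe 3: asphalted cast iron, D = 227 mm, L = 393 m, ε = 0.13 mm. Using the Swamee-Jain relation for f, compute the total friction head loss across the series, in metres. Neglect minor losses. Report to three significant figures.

Pipe 1: V = 1.517 m/s, Re = 9.27×10^4, ε/D = 4.93×10^-4, f = 0.02059, h_1 = f(L/D)V²/2g = 1.737 m
Pipe 2: V = 0.8593 m/s, Re = 6.97×10^4, ε/D = 7.73×10^-4, f = 0.02245, h_2 = f(L/D)V²/2g = 0.6445 m
Pipe 3: V = 0.6276 m/s, Re = 5.96×10^4, ε/D = 5.73×10^-4, f = 0.02224, h_3 = f(L/D)V²/2g = 0.7730 m
Series → Q common, losses add: H = Σh = 3.155 m

H ≈ 3.15 m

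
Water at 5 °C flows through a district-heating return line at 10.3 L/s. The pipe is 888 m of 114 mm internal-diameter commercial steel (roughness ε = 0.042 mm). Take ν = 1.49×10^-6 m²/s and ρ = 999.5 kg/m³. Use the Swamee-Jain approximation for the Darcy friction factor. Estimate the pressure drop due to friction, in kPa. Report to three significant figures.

V = 4Q/(πD²) = 4·0.0103/(π·0.114²) = 1.009 m/s
Re = VD/ν = 1.009·0.114/1.49×10^-6 = 7.72×10^4 → turbulent
ε/D = 0.042/114 = 3.68×10^-4
Swamee-Jain: f = 0.02061
h_f = f(L/D)V²/(2g) = 0.02061·(888/0.114)·1.009²/(2·9.81) = 8.330 m
Δp = ρg·h_f = 999.5·9.81·8.330 = 81.68 kPa

Δp ≈ 81.7 kPa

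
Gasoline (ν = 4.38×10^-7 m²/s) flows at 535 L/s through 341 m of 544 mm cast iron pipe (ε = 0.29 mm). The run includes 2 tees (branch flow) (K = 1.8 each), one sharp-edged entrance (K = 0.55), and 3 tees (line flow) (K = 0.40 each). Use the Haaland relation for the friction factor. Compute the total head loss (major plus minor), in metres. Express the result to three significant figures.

H_L ≈ 4.34 m

V = 4Q/(πD²) = 2.302 m/s; V²/2g = 0.2700 m
Re = 2.86×10^6, ε/D = 5.33×10^-4 → f = 0.01713 (Haaland)
Major: h_f = f(L/D)·V²/2g = 0.01713·626.8·0.2700 = 2.899 m
Minor: ΣK = 5.35; h_m = ΣK·V²/2g = 1.445 m
Total H_L = 2.899 + 1.445 = 4.344 m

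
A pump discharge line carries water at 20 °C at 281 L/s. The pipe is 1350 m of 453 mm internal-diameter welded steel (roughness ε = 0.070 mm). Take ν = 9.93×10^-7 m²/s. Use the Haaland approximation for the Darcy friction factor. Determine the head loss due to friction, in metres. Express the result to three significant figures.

h_f ≈ 6.59 m

V = 4Q/(πD²) = 4·0.281/(π·0.453²) = 1.743 m/s
Re = VD/ν = 1.743·0.453/9.93×10^-7 = 7.95×10^5 → turbulent
ε/D = 0.070/453 = 1.55×10^-4
Haaland: f = 0.01428
h_f = f(L/D)V²/(2g) = 0.01428·(1350/0.453)·1.743²/(2·9.81) = 6.594 m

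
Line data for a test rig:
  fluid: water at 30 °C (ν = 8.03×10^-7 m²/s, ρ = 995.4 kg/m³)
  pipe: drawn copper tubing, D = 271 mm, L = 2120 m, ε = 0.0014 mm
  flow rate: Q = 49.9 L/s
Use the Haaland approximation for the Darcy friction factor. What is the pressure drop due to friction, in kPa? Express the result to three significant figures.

Δp ≈ 42.1 kPa

V = 4Q/(πD²) = 4·0.0499/(π·0.271²) = 0.8651 m/s
Re = VD/ν = 0.8651·0.271/8.03×10^-7 = 2.92×10^5 → turbulent
ε/D = 0.0014/271 = 5.17×10^-6
Haaland: f = 0.01446
h_f = f(L/D)V²/(2g) = 0.01446·(2120/0.271)·0.8651²/(2·9.81) = 4.314 m
Δp = ρg·h_f = 995.4·9.81·4.314 = 42.12 kPa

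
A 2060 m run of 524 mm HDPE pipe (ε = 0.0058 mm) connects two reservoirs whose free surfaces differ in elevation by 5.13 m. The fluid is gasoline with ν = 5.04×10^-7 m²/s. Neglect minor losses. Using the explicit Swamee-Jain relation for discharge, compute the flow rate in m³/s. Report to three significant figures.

Q ≈ 0.327 m³/s

Swamee-Jain (Type II): Q = -0.965·√(gD⁵h_f/L)·ln[ε/(3.7D) + √(3.17ν²L/(gD³h_f))]
√(gD⁵h_f/L) = √(9.81·0.524⁵·5.13/2060) = 0.03107
ε/(3.7D) = 2.99×10^-6; √(3.17ν²L/(gD³h_f)) = 1.51×10^-5
Q = -0.965·0.03107·ln(1.813×10^-5) = 0.3273 m³/s
Check: V = 1.52 m/s, Re = 1.58×10^6, f = 0.01112, h_f = 5.13 m ≈ 5.13 m ✓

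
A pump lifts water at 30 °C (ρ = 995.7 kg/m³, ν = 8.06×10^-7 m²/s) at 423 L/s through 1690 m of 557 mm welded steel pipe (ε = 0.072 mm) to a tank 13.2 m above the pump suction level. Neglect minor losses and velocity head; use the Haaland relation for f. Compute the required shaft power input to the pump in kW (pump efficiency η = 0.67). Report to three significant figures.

P_shaft ≈ 120 kW

V = 4Q/(πD²) = 1.736 m/s; Re = 1.20×10^6; ε/D = 1.29×10^-4; f = 0.01357
h_f = f(L/D)V²/2g = 6.326 m
Total head H = z + h_f = 13.2 + 6.326 = 19.53 m
P_hyd = ρgQH = 995.7·9.81·0.423·19.53 = 80.68 kW
P_shaft = P_hyd/η = 80.68/0.67 = 120.4 kW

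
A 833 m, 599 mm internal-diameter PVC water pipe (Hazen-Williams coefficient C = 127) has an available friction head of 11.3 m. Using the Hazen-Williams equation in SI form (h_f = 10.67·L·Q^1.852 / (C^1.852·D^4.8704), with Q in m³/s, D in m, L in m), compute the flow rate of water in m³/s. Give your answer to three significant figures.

Rearranging: Q = [h_f·C^1.852·D^4.8704 / (10.67·L)]^(1/1.852)
Q = [11.3·127^1.852·0.599^4.8704 / (10.67·833)]^0.540 = 0.9014 m³/s

Q ≈ 0.901 m³/s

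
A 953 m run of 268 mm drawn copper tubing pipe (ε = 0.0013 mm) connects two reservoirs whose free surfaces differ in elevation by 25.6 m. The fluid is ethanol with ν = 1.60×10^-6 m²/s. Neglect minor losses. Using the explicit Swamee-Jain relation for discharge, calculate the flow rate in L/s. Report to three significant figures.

Q ≈ 186 L/s

Swamee-Jain (Type II): Q = -0.965·√(gD⁵h_f/L)·ln[ε/(3.7D) + √(3.17ν²L/(gD³h_f))]
√(gD⁵h_f/L) = √(9.81·0.268⁵·25.6/953) = 0.01909
ε/(3.7D) = 1.31×10^-6; √(3.17ν²L/(gD³h_f)) = 4.00×10^-5
Q = -0.965·0.01909·ln(4.131×10^-5) = 0.1859 m³/s
Check: V = 3.30 m/s, Re = 5.52×10^5, f = 0.01295, h_f = 25.5 m ≈ 25.6 m ✓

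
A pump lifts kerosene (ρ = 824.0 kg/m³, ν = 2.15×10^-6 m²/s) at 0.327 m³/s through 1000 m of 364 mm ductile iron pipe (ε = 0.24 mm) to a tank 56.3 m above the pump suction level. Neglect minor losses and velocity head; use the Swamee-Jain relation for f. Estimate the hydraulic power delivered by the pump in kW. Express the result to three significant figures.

V = 4Q/(πD²) = 3.142 m/s; Re = 5.32×10^5; ε/D = 6.59×10^-4; f = 0.01866
h_f = f(L/D)V²/2g = 25.80 m
Total head H = z + h_f = 56.3 + 25.80 = 82.10 m
P_hyd = ρgQH = 824.0·9.81·0.327·82.10 = 217.0 kW

P_hyd ≈ 217 kW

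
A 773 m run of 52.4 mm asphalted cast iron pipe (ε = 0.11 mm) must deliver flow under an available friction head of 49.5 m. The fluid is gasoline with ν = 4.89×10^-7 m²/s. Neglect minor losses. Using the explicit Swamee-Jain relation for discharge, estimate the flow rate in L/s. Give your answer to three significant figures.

Swamee-Jain (Type II): Q = -0.965·√(gD⁵h_f/L)·ln[ε/(3.7D) + √(3.17ν²L/(gD³h_f))]
√(gD⁵h_f/L) = √(9.81·0.0524⁵·49.5/773) = 4.982×10^-4
ε/(3.7D) = 5.67×10^-4; √(3.17ν²L/(gD³h_f)) = 9.16×10^-5
Q = -0.965·4.982×10^-4·ln(6.589×10^-4) = 0.003521 m³/s
Check: V = 1.63 m/s, Re = 1.75×10^5, f = 0.02489, h_f = 49.9 m ≈ 49.5 m ✓

Q ≈ 3.52 L/s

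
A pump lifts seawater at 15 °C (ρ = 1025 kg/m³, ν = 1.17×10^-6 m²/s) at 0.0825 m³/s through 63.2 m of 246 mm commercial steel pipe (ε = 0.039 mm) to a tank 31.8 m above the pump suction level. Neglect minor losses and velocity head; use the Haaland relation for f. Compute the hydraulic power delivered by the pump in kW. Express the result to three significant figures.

V = 4Q/(πD²) = 1.736 m/s; Re = 3.65×10^5; ε/D = 1.59×10^-4; f = 0.01537
h_f = f(L/D)V²/2g = 0.6066 m
Total head H = z + h_f = 31.8 + 0.6066 = 32.41 m
P_hyd = ρgQH = 1025·9.81·0.0825·32.41 = 26.88 kW

P_hyd ≈ 26.9 kW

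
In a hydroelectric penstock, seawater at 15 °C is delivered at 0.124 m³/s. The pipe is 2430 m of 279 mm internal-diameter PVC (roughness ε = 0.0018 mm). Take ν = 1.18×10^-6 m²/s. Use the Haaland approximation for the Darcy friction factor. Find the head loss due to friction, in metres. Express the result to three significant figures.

V = 4Q/(πD²) = 4·0.124/(π·0.279²) = 2.028 m/s
Re = VD/ν = 2.028·0.279/1.18×10^-6 = 4.80×10^5 → turbulent
ε/D = 0.0018/279 = 6.45×10^-6
Haaland: f = 0.01323
h_f = f(L/D)V²/(2g) = 0.01323·(2430/0.279)·2.028²/(2·9.81) = 24.16 m

h_f ≈ 24.2 m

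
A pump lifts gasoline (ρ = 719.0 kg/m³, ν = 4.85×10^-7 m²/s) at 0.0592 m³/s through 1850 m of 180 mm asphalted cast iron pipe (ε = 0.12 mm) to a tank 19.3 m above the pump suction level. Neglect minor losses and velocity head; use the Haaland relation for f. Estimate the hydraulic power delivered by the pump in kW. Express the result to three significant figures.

P_hyd ≈ 29.7 kW

V = 4Q/(πD²) = 2.326 m/s; Re = 8.63×10^5; ε/D = 6.67×10^-4; f = 0.01828
h_f = f(L/D)V²/2g = 51.82 m
Total head H = z + h_f = 19.3 + 51.82 = 71.12 m
P_hyd = ρgQH = 719.0·9.81·0.0592·71.12 = 29.70 kW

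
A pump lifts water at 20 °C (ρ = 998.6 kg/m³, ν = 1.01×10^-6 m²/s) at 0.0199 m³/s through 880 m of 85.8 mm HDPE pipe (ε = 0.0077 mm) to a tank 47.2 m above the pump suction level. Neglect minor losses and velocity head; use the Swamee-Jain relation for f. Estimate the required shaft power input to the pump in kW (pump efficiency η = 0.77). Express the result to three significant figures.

V = 4Q/(πD²) = 3.442 m/s; Re = 2.92×10^5; ε/D = 8.97×10^-5; f = 0.01539
h_f = f(L/D)V²/2g = 95.33 m
Total head H = z + h_f = 47.2 + 95.33 = 142.5 m
P_hyd = ρgQH = 998.6·9.81·0.0199·142.5 = 27.79 kW
P_shaft = P_hyd/η = 27.79/0.77 = 36.09 kW

P_shaft ≈ 36.1 kW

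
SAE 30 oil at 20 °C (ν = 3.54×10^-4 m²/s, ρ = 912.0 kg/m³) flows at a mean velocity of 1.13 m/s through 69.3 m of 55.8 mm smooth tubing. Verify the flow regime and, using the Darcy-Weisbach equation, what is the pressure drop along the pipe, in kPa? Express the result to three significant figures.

Δp ≈ 260 kPa

Re = VD/ν = 1.13·0.05580/3.54×10^-4 = 178 → laminar (Re < 2300)
f = 64/Re = 0.3593
h_f = f(L/D)V²/(2g) = 0.3593·(69.3/0.05580)·1.13²/(2·9.81) = 29.04 m
Δp = ρg·h_f = 912.0·9.81·29.04 = 259.8 kPa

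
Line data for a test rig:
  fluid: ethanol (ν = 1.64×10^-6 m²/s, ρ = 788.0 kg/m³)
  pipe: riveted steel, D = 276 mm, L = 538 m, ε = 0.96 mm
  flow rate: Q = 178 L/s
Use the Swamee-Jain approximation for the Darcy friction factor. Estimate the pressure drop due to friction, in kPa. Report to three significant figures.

Δp ≈ 188 kPa

V = 4Q/(πD²) = 4·0.178/(π·0.276²) = 2.975 m/s
Re = VD/ν = 2.975·0.276/1.64×10^-6 = 5.01×10^5 → turbulent
ε/D = 0.96/276 = 0.00348
Swamee-Jain: f = 0.02764
h_f = f(L/D)V²/(2g) = 0.02764·(538/0.276)·2.975²/(2·9.81) = 24.31 m
Δp = ρg·h_f = 788.0·9.81·24.31 = 187.9 kPa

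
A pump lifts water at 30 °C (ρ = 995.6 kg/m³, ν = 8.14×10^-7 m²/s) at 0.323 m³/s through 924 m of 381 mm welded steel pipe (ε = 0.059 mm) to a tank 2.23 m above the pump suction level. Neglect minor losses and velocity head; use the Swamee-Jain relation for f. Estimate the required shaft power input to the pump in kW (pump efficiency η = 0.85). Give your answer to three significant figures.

P_shaft ≈ 59.8 kW

V = 4Q/(πD²) = 2.833 m/s; Re = 1.33×10^6; ε/D = 1.55×10^-4; f = 0.01401
h_f = f(L/D)V²/2g = 13.90 m
Total head H = z + h_f = 2.23 + 13.90 = 16.13 m
P_hyd = ρgQH = 995.6·9.81·0.323·16.13 = 50.87 kW
P_shaft = P_hyd/η = 50.87/0.85 = 59.85 kW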